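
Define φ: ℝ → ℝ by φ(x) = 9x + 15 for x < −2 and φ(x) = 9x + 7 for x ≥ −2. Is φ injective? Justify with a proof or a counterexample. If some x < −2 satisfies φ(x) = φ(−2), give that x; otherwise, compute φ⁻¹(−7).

Both pieces are strictly increasing (slopes 9 and 9), so each is injective on its own interval.
The left piece maps (−∞, −2) onto (−∞, −3); the right piece maps [−2, ∞) onto [−11, ∞).
These images overlap. In particular φ(−2) = −11 (right piece), and solving 9x + 15 = −11 on the left piece gives x = −26/9 < −2.
So φ(−26/9) = φ(−2) with −26/9 ≠ −2, and φ is not injective. This x = −26/9 is the requested value below −2.

-26/9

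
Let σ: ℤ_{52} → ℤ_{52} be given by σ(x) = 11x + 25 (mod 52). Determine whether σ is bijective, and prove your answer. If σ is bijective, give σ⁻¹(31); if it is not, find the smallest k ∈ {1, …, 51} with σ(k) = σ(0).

10

If σ(u) = σ(v), then 11u ≡ 11v (mod 52). Because gcd(11, 52) = 1, we may cancel 11 to get u ≡ v (mod 52).
We now compute 11⁻¹ mod 52 explicitly. Euclid's algorithm: 52 = 4·11 + 8, 11 = 1·8 + 3, 8 = 2·3 + 2, 3 = 1·2 + 1; back-substituting gives 1 = 19·11 − 4·52, so 11⁻¹ ≡ 19 (mod 52).
For any y ∈ ℤ_{52}, x = 19(y − 25) mod 52 satisfies σ(x) = 11·19(y − 25) + 25 ≡ y (since 11·19 ≡ 1 mod 52). So every y has a preimage.
Therefore σ is bijective.
Since σ is bijective, we compute σ⁻¹(31): solve 11x + 25 ≡ 31 (mod 52), i.e. 11x ≡ 6 (mod 52).
Multiplying by 11⁻¹ = 19 gives x ≡ 19·6 = 114 = 2·52 + 10 ≡ 10 (mod 52).
Check: σ(10) = 11·10 + 25 = 135 = 2·52 + 31 ≡ 31 (mod 52).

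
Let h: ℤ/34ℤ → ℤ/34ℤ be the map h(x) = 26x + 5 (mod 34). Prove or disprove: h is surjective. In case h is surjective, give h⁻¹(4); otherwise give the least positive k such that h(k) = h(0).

Recall that surjectivity means every element of the codomain has a preimage under h.
Since gcd(26, 34) = 2, we have 26x ≡ 0 (mod 2) for all x, so h(x) ≡ 1 (mod 2).
But 0 ≢ 1 (mod 2), so 0 ∈ ℤ/34ℤ has no preimage. So h is not surjective.
Since h is not surjective, we find the least positive k with h(k) = h(0): this means 26k ≡ 0 (mod 34), i.e. 34 ∣ 26k. Since gcd(26, 34) = 2, dividing through by 2 this holds exactly when 17 ∣ 13k, and as gcd(13, 17) = 1, exactly when 17 ∣ k.
The smallest positive such k is 17.

17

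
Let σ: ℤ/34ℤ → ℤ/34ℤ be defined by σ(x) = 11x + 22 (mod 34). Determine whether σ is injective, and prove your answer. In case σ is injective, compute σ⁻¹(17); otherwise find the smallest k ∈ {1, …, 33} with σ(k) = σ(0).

15

If σ(u) = σ(v), then 11u ≡ 11v (mod 34). Because gcd(11, 34) = 1, we may cancel 11 to get u ≡ v (mod 34).
Therefore σ is injective.
We now compute 11⁻¹ mod 34 explicitly. Euclid's algorithm: 34 = 3·11 + 1; back-substituting gives 1 = 31·11 − 10·34, so 11⁻¹ ≡ 31 (mod 34).
Since σ is injective, we find σ⁻¹(17): we need 11x ≡ 17 − 22 ≡ 29 (mod 34). Using 11⁻¹ = 31: x ≡ 31·29 = 899 = 26·34 + 15, so x = 15.
Check: σ(15) = 11·15 + 22 = 187 = 5·34 + 17 ≡ 17 (mod 34).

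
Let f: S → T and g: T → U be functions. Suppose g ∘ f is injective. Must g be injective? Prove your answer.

No. Take S = {1, 2}, T = {1, 2, 3}, U = {1, 2, 3}, f(a) = a for each a ∈ S, and g(b) = 2 if b ∈ {2, 3} else g(b) = b.
Then g ∘ f = f is injective (S ⊂ T and f is the inclusion), but g(2) = g(3) = 2 with 2 ≠ 3, so g is not injective.

not injective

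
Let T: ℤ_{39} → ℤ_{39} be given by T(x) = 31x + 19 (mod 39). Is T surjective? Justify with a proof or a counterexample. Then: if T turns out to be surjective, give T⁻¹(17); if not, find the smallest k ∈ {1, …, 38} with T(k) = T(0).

10

By definition, T is surjective if every y in the codomain equals T(x) for some x in the domain.
Since gcd(31, 39) = 1, 31 is invertible modulo 39. Euclid's algorithm: 39 = 1·31 + 8, 31 = 3·8 + 7, 8 = 1·7 + 1; back-substituting gives 1 = 34·31 − 27·39, so 31⁻¹ ≡ 34 (mod 39).
For any y ∈ ℤ_{39}, x = 34(y − 19) mod 39 satisfies T(x) = 31·34(y − 19) + 19 ≡ y (since 31·34 ≡ 1 mod 39). So every y has a preimage.
So T is surjective.
Since T is surjective, we find T⁻¹(17): we need 31x ≡ 17 − 19 ≡ 37 (mod 39). Using 31⁻¹ = 34: x ≡ 34·37 = 1258 = 32·39 + 10, so x = 10.
Check: T(10) = 31·10 + 19 = 329 = 8·39 + 17 ≡ 17 (mod 39).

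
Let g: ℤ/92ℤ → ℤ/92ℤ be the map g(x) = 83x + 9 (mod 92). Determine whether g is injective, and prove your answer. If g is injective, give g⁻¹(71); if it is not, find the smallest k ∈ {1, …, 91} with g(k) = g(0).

34

Suppose g(x_1) = g(x_2) in ℤ/92ℤ. Then 83x_1 + 9 ≡ 83x_2 + 9 (mod 92), therefore 83(x_1 − x_2) ≡ 0 (mod 92).
Since gcd(83, 92) = 1, 83 is invertible modulo 92, therefore x_1 − x_2 ≡ 0 (mod 92), i.e. x_1 = x_2.
Therefore g is injective.
We now compute 83⁻¹ mod 92 explicitly. Euclid's algorithm: 92 = 1·83 + 9, 83 = 9·9 + 2, 9 = 4·2 + 1; back-substituting gives 1 = 51·83 − 46·92, so 83⁻¹ ≡ 51 (mod 92).
Since g is injective, we compute g⁻¹(71): solve 83x + 9 ≡ 71 (mod 92), i.e. 83x ≡ 62 (mod 92).
Multiplying by 83⁻¹ = 51 gives x ≡ 51·62 = 3162 = 34·92 + 34 ≡ 34 (mod 92).
Check: g(34) = 83·34 + 9 = 2831 = 30·92 + 71 ≡ 71 (mod 92).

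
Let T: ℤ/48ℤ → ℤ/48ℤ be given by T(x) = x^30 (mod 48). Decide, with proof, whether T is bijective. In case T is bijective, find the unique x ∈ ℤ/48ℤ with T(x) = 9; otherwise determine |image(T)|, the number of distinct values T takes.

T(2): Repeated squaring mod 48: 2^1 ≡ 2, 2^2 ≡ 2² = 4, 2^4 ≡ 4² = 16, 2^8 ≡ 16² = 256 ≡ 16, 2^16 ≡ 16² = 256 ≡ 16. Since 30 = 16 + 8 + 4 + 2, 2^30 ≡ 16·16·16·4: 16·16 = 256 ≡ 16, then 16·16 = 256 ≡ 16, then 16·4 = 64 ≡ 16. So 2^30 ≡ 16 (mod 48).
T(4): Repeated squaring mod 48: 4^1 ≡ 4, 4^2 ≡ 4² = 16, 4^4 ≡ 16² = 256 ≡ 16, 4^8 ≡ 16² = 256 ≡ 16, 4^16 ≡ 16² = 256 ≡ 16. Since 30 = 16 + 8 + 4 + 2, 4^30 ≡ 16·16·16·16: 16·16 = 256 ≡ 16, then 16·16 = 256 ≡ 16, then 16·16 = 256 ≡ 16. So 4^30 ≡ 16 (mod 48).
So T(2) = T(4) = 16 while 2 ≠ 4, hence T is not injective, hence not bijective.
Since T is not bijective, we determine |image(T)|. Computing x^30 mod 48 for each x (by repeated squaring, reducing mod 48 at every step), the values T(0), T(1), …, T(47) are: 0, 1, 16, 9, 16, 25, 0, 1, 16, 33, 16, 25, 0, 25, 16, 33, 16, 1, 0, 25, 16, 9, 16, 1, 0, 1, 16, 9, 16, 25, 0, 1, 16, 33, 16, 25, 0, 25, 16, 33, 16, 1, 0, 25, 16, 9, 16, 1.
The distinct values are {0, 1, 9, 16, 25, 33}; there are 6 of them.

6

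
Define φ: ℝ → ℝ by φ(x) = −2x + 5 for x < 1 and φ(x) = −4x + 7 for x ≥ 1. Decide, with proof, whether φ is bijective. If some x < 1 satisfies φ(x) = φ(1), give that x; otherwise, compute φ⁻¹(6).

-1/2

Both pieces are strictly decreasing (slopes −2 and −4), so each is injective on its own interval.
The left piece maps (−∞, 1) onto (3, ∞); the right piece maps [1, ∞) onto (−∞, 3].
Since 3 = 3, the images partition ℝ: φ is injective and surjective, hence bijective.
Because the two images are disjoint, no x < 1 has φ(x) = φ(1), so we compute φ⁻¹(6): 6 lies in (3, ∞), so solve −2x + 5 = 6: x = (6 − 5)/(−2) = −1/2.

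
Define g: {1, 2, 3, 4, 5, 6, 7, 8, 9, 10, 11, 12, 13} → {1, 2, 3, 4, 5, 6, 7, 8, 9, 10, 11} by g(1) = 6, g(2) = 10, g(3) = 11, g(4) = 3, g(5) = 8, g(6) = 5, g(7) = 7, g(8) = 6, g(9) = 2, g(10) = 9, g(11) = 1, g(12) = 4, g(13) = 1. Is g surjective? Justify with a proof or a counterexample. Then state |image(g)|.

11

Every element of the codomain has a preimage: 1 = g(11), 2 = g(9), 3 = g(4), 4 = g(12), 5 = g(6), 6 = g(1), 7 = g(7), 8 = g(5), 9 = g(10), 10 = g(2), 11 = g(3).
So g is surjective.
The image of g is {1, 2, 3, 4, 5, 6, 7, 8, 9, 10, 11}, which has 11 elements.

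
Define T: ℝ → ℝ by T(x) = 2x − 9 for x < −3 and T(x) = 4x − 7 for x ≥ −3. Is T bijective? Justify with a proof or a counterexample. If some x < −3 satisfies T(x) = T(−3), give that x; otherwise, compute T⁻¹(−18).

-5

Both pieces are strictly increasing (slopes 2 and 4), so each is injective on its own interval.
The left piece maps (−∞, −3) onto (−∞, −15); the right piece maps [−3, ∞) onto [−19, ∞).
These images overlap. In particular T(−3) = −19 (right piece), and solving 2x − 9 = −19 on the left piece gives x = −5 < −3.
So T(−5) = T(−3) with −5 ≠ −3, and T is not injective, hence not bijective. This x = −5 is the requested value below −3.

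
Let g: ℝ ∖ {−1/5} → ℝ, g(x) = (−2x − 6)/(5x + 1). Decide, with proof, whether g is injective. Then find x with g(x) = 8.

-1/3

Suppose g(u) = g(v). Cross-multiplying: (−2u − 6)(5v + 1) = (−2v − 6)(5u + 1).
Expanding both sides and cancelling the symmetric terms leaves 28·(u − v) = 0. Since 28 ≠ 0, u = v. Thus g is injective.
Solving g(x) = 8: cross-multiplying gives −2x − 6 = 8(5x + 1), which rearranges to −42x = 14, so x = −1/3.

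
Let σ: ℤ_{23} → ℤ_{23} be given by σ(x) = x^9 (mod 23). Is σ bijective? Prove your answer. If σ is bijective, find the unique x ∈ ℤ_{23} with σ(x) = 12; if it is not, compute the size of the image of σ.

Since 23 is prime, the nonzero elements of ℤ_{23} form a cyclic group of order 22.
As gcd(9, 22) = 1, raising to the 9th power is a bijection on this group: if a^9 ≡ b^9 then (ab^{−1})^9 = 1, and the only element of order dividing gcd(9, 22) = 1 is 1, so a = b.
With σ(0) = 0 this makes σ injective on all of ℤ_{23}, hence bijective (finite equal-size domain and codomain). In particular σ is bijective.
Since σ is bijective, we find the preimage of 12. The inverse of x ↦ x^9 on (ℤ_{23})^× is x ↦ x^5, because 9·5 = 45 = 2·22 + 1 ≡ 1 (mod 22) and x^{22} = 1 for x ≠ 0 (Fermat). So σ⁻¹(12) = 12^5 mod 23.
Repeated squaring mod 23: 12^1 ≡ 12, 12^2 ≡ 12² = 144 ≡ 6, 12^4 ≡ 6² = 36 ≡ 13. Since 5 = 4 + 1, 12^5 ≡ 13·12: 13·12 = 156 ≡ 18. So 12^5 ≡ 18 (mod 23).
Hence σ⁻¹(12) = 18.

18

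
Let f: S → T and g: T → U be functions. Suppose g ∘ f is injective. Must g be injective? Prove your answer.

No. Take S = {0}, T = {0, 1, 2, 3}, U = {0, 1, 2, 3}, f(a) = a for each a ∈ S, and g(b) = 2 if b ∈ {2, 3} else g(b) = b.
Then g ∘ f = f is injective (S ⊂ T and f is the inclusion), but g(2) = g(3) = 2 with 2 ≠ 3, so g is not injective.

not injective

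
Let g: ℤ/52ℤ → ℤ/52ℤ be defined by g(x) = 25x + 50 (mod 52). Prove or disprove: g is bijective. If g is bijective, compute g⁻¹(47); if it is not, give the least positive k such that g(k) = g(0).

29

Recall that g is injective when g(x_1) = g(x_2) forces x_1 = x_2.
Suppose g(x_1) = g(x_2) in ℤ/52ℤ. Then 25x_1 + 50 ≡ 25x_2 + 50 (mod 52), so 25(x_1 − x_2) ≡ 0 (mod 52).
Since gcd(25, 52) = 1, 25 is invertible modulo 52, hence x_1 − x_2 ≡ 0 (mod 52), i.e. x_1 = x_2.
We now compute 25⁻¹ mod 52 explicitly. Euclid's algorithm: 52 = 2·25 + 2, 25 = 12·2 + 1; back-substituting gives 1 = 25·25 − 12·52, so 25⁻¹ ≡ 25 (mod 52).
Then y ↦ 25(y − 50) is a two-sided inverse to g, so every y ∈ ℤ/52ℤ has a preimage.
Hence g is bijective.
Since g is bijective, we find g⁻¹(47): we need 25x ≡ 47 − 50 ≡ 49 (mod 52). Using 25⁻¹ = 25: x ≡ 25·49 = 1225 = 23·52 + 29, so x = 29.
Check: g(29) = 25·29 + 50 = 775 = 14·52 + 47 ≡ 47 (mod 52).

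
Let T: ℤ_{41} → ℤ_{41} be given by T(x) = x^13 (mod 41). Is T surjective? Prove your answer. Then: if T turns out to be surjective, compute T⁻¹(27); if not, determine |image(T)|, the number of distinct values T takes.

14

Since 41 is prime, the nonzero elements of ℤ_{41} form a cyclic group of order 40.
As gcd(13, 40) = 1, raising to the 13th power is a bijection on this group: if s^13 ≡ t^13 then (st^{−1})^13 = 1, and the only element of order dividing gcd(13, 40) = 1 is 1, so s = t.
With T(0) = 0 this makes T injective on all of ℤ_{41}, hence bijective (finite equal-size domain and codomain). In particular T is surjective.
Since T is surjective, we find the preimage of 27. The inverse of x ↦ x^13 on (ℤ_{41})^× is x ↦ x^37, because 13·37 = 481 = 12·40 + 1 ≡ 1 (mod 40) and x^{40} = 1 for x ≠ 0 (Fermat). So T⁻¹(27) = 27^37 mod 41.
Repeated squaring mod 41: 27^1 ≡ 27, 27^2 ≡ 27² = 729 ≡ 32, 27^4 ≡ 32² = 1024 ≡ 40, 27^8 ≡ 40² = 1600 ≡ 1, 27^16 ≡ 1² = 1, 27^32 ≡ 1² = 1. Since 37 = 32 + 4 + 1, 27^37 ≡ 1·40·27: 1·40 = 40, then 40·27 = 1080 ≡ 14. So 27^37 ≡ 14 (mod 41).
Hence T⁻¹(27) = 14.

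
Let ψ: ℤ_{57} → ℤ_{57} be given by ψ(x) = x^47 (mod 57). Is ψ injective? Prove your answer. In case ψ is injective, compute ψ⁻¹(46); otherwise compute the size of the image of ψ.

Computing x^47 mod 57 for each x (by repeated squaring, reducing mod 57 at every step), the values ψ(0), ψ(1), …, ψ(56) are: 0, 1, 53, 48, 16, 44, 36, 49, 50, 24, 52, 26, 27, 40, 32, 3, 28, 23, 18, 19, 20, 15, 10, 35, 6, 55, 11, 12, 43, 14, 45, 46, 2, 51, 22, 47, 42, 37, 38, 39, 34, 29, 54, 25, 17, 30, 31, 5, 33, 7, 8, 21, 13, 41, 9, 4, 56.
Every element of ℤ_{57} appears exactly once in this list, so ψ is a bijection, and in particular injective.
Since ψ is injective, we read off the preimage of 46 from the same table: ψ(31) = 46, so ψ⁻¹(46) = 31.

31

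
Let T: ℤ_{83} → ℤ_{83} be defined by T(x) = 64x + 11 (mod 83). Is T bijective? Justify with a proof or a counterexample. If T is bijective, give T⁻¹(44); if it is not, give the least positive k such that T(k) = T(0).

If T(a) = T(b), then 64a ≡ 64b (mod 83). Because gcd(64, 83) = 1, we may cancel 64 to get a ≡ b (mod 83).
We now compute 64⁻¹ mod 83 explicitly. Euclid's algorithm: 83 = 1·64 + 19, 64 = 3·19 + 7, 19 = 2·7 + 5, 7 = 1·5 + 2, 5 = 2·2 + 1; back-substituting gives 1 = 48·64 − 37·83, so 64⁻¹ ≡ 48 (mod 83).
Then y ↦ 48(y − 11) is a two-sided inverse to T, so every y ∈ ℤ_{83} has a preimage.
So T is bijective.
Since T is bijective, we compute T⁻¹(44): solve 64x + 11 ≡ 44 (mod 83), i.e. 64x ≡ 33 (mod 83).
Multiplying by 64⁻¹ = 48 gives x ≡ 48·33 = 1584 = 19·83 + 7 ≡ 7 (mod 83).
Check: T(7) = 64·7 + 11 = 459 = 5·83 + 44 ≡ 44 (mod 83).

7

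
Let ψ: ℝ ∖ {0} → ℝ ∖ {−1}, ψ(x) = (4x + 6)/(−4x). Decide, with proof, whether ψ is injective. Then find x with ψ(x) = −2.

Suppose ψ(x_1) = ψ(x_2). Cross-multiplying: (4x_1 + 6)(−4x_2) = (4x_2 + 6)(−4x_1).
Expanding both sides and cancelling the symmetric terms leaves 24·(x_1 − x_2) = 0. Since 24 ≠ 0, x_1 = x_2. So ψ is injective.
Solving ψ(x) = −2: cross-multiplying gives 4x + 6 = −2(−4x), which rearranges to −4x = −6, so x = 3/2.

3/2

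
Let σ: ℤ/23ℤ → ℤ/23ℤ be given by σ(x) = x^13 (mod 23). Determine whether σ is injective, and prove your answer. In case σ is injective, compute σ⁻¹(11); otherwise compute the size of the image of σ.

14

Since 23 is prime, the nonzero elements of ℤ/23ℤ form a cyclic group of order 22.
As gcd(13, 22) = 1, raising to the 13th power is a bijection on this group: if s^13 ≡ t^13 then (st^{−1})^13 = 1, and the only element of order dividing gcd(13, 22) = 1 is 1, so s = t.
With σ(0) = 0 this makes σ injective on all of ℤ/23ℤ, hence bijective (finite equal-size domain and codomain). In particular σ is injective.
Since σ is injective, we find the preimage of 11. The inverse of x ↦ x^13 on (ℤ/23ℤ)^× is x ↦ x^17, because 13·17 = 221 = 10·22 + 1 ≡ 1 (mod 22) and x^{22} = 1 for x ≠ 0 (Fermat). So σ⁻¹(11) = 11^17 mod 23.
Repeated squaring mod 23: 11^1 ≡ 11, 11^2 ≡ 11² = 121 ≡ 6, 11^4 ≡ 6² = 36 ≡ 13, 11^8 ≡ 13² = 169 ≡ 8, 11^16 ≡ 8² = 64 ≡ 18. Since 17 = 16 + 1, 11^17 ≡ 18·11: 18·11 = 198 ≡ 14. So 11^17 ≡ 14 (mod 23).
Hence σ⁻¹(11) = 14.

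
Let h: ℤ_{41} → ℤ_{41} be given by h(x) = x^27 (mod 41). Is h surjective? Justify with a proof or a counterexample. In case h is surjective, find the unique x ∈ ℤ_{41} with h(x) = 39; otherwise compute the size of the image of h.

Since 41 is prime, the nonzero elements of ℤ_{41} form a cyclic group of order 40.
As gcd(27, 40) = 1, raising to the 27th power is a bijection on this group: if a^27 ≡ b^27 then (ab^{−1})^27 = 1, and the only element of order dividing gcd(27, 40) = 1 is 1, so a = b.
With h(0) = 0 this makes h injective on all of ℤ_{41}, hence bijective (finite equal-size domain and codomain). In particular h is surjective.
Since h is surjective, we find the preimage of 39. The inverse of x ↦ x^27 on (ℤ_{41})^× is x ↦ x^3, because 27·3 = 81 = 2·40 + 1 ≡ 1 (mod 40) and x^{40} = 1 for x ≠ 0 (Fermat). So h⁻¹(39) = 39^3 mod 41.
Repeated squaring mod 41: 39^1 ≡ 39, 39^2 ≡ 39² = 1521 ≡ 4. Since 3 = 2 + 1, 39^3 ≡ 4·39: 4·39 = 156 ≡ 33. So 39^3 ≡ 33 (mod 41).
Hence h⁻¹(39) = 33.

33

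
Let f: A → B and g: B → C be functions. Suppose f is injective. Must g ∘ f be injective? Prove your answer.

No. Take A = B = C = {1, 2}, f = identity (injective), and g(x) = 1 for every x.
Then (g ∘ f)(1) = 1 = (g ∘ f)(2) with 1 ≠ 2, so g ∘ f is not injective.

not injective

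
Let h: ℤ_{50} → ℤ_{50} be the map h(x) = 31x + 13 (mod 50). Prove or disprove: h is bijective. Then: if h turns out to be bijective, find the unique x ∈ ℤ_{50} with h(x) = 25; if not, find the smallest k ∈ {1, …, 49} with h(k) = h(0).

2

Recall that h is injective when h(s) = h(t) forces s = t.
Suppose h(s) = h(t) in ℤ_{50}. Then 31s + 13 ≡ 31t + 13 (mod 50), so 31(s − t) ≡ 0 (mod 50).
Since gcd(31, 50) = 1, 31 is invertible modulo 50, so s − t ≡ 0 (mod 50), i.e. s = t.
We now compute 31⁻¹ mod 50 explicitly. Euclid's algorithm: 50 = 1·31 + 19, 31 = 1·19 + 12, 19 = 1·12 + 7, 12 = 1·7 + 5, 7 = 1·5 + 2, 5 = 2·2 + 1; back-substituting gives 1 = 21·31 − 13·50, so 31⁻¹ ≡ 21 (mod 50).
Then y ↦ 21(y − 13) is a two-sided inverse to h, so every y ∈ ℤ_{50} has a preimage.
Thus h is bijective.
Since h is bijective, we find h⁻¹(25): we need 31x ≡ 25 − 13 ≡ 12 (mod 50). Using 31⁻¹ = 21: x ≡ 21·12 = 252 = 5·50 + 2, so x = 2.
Check: h(2) = 31·2 + 13 = 75 = 1·50 + 25 ≡ 25 (mod 50).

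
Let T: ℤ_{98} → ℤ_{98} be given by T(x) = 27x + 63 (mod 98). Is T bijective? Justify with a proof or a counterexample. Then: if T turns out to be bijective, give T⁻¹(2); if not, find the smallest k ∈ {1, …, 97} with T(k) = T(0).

5

If T(a) = T(b), then 27a ≡ 27b (mod 98). Because gcd(27, 98) = 1, we may cancel 27 to get a ≡ b (mod 98).
We now compute 27⁻¹ mod 98 explicitly. Euclid's algorithm: 98 = 3·27 + 17, 27 = 1·17 + 10, 17 = 1·10 + 7, 10 = 1·7 + 3, 7 = 2·3 + 1; back-substituting gives 1 = 69·27 − 19·98, so 27⁻¹ ≡ 69 (mod 98).
For any y ∈ ℤ_{98}, x = 69(y − 63) mod 98 satisfies T(x) = 27·69(y − 63) + 63 ≡ y (since 27·69 ≡ 1 mod 98). So every y has a preimage.
Hence T is bijective.
Since T is bijective, we find T⁻¹(2): we need 27x ≡ 2 − 63 ≡ 37 (mod 98). Using 27⁻¹ = 69: x ≡ 69·37 = 2553 = 26·98 + 5, so x = 5.
Check: T(5) = 27·5 + 63 = 198 = 2·98 + 2 ≡ 2 (mod 98).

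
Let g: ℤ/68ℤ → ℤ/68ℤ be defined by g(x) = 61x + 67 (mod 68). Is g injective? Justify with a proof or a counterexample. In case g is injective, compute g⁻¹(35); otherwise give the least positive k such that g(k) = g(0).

24

Suppose g(x_1) = g(x_2) in ℤ/68ℤ. Then 61x_1 + 67 ≡ 61x_2 + 67 (mod 68), thus 61(x_1 − x_2) ≡ 0 (mod 68).
Since gcd(61, 68) = 1, 61 is invertible modulo 68, so x_1 − x_2 ≡ 0 (mod 68), i.e. x_1 = x_2.
Therefore g is injective.
We now compute 61⁻¹ mod 68 explicitly. Euclid's algorithm: 68 = 1·61 + 7, 61 = 8·7 + 5, 7 = 1·5 + 2, 5 = 2·2 + 1; back-substituting gives 1 = 29·61 − 26·68, so 61⁻¹ ≡ 29 (mod 68).
Since g is injective, we compute g⁻¹(35): solve 61x + 67 ≡ 35 (mod 68), i.e. 61x ≡ 36 (mod 68).
Multiplying by 61⁻¹ = 29 gives x ≡ 29·36 = 1044 = 15·68 + 24 ≡ 24 (mod 68).
Check: g(24) = 61·24 + 67 = 1531 = 22·68 + 35 ≡ 35 (mod 68).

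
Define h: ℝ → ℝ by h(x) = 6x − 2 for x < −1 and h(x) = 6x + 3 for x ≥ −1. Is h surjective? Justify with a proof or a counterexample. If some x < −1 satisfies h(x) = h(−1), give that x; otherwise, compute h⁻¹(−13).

Both pieces are strictly increasing (slopes 6 and 6), so each is injective on its own interval.
The left piece maps (−∞, −1) onto (−∞, −8); the right piece maps [−1, ∞) onto [−3, ∞).
The union (−∞, −8) ∪ [−3, ∞) omits the interval between −8 and −3; in particular −8 has no preimage. So h is not surjective.
Because the two images are disjoint, no x < −1 has h(x) = h(−1), so we compute h⁻¹(−13): −13 lies in (−∞, −8), so solve 6x − 2 = −13: x = (−13 + 2)/6 = −11/6.

-11/6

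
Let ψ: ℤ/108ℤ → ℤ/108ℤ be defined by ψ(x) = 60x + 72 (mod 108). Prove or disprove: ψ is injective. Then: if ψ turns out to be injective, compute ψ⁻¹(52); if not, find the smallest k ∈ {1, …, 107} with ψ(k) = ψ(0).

9

Recall that injectivity means: for all s, t in the domain, ψ(s) = ψ(t) implies s = t.
We have gcd(60, 108) = 12 > 1. Taking s = 0 and t = 9: ψ(0) = 72 and ψ(9) = 60·9 + 72 = 612 ≡ 72 (mod 108).
So ψ(0) = ψ(9) while 0 ≠ 9, hence ψ is not injective.
Since ψ is not injective, we find the least positive k with ψ(k) = ψ(0): this means 60k ≡ 0 (mod 108), i.e. 108 ∣ 60k. Since gcd(60, 108) = 12, dividing through by 12 this holds exactly when 9 ∣ 5k, and as gcd(5, 9) = 1, exactly when 9 ∣ k.
The smallest positive such k is 9.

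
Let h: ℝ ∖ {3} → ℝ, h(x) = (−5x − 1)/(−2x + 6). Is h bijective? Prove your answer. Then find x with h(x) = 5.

31/5

If h(x) = 5/2, cross-multiplying gives −2(−5x − 1) = −5(−2x + 6), which simplifies to 2 = −30 — false.  So 5/2 has no preimage and h is not surjective.
So h is not bijective.
Solving h(x) = 5: cross-multiplying gives −5x − 1 = 5(−2x + 6), which rearranges to 5x = 31, so x = 31/5.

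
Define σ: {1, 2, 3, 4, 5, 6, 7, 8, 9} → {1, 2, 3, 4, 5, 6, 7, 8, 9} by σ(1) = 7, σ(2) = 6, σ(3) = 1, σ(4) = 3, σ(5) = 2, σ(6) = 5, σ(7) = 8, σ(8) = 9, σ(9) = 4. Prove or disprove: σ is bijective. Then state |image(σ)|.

9

The values 7, 6, 1, 3, 2, 5, 8, 9, 4 are a permutation of {1, 2, 3, 4, 5, 6, 7, 8, 9}: each element appears exactly once.
So σ is injective and surjective, hence bijective.
The image of σ is {1, 2, 3, 4, 5, 6, 7, 8, 9}, which has 9 elements.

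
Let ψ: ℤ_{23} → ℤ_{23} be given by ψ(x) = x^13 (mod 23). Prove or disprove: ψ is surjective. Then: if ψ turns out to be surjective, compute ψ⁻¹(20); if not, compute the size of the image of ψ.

Since 23 is prime, the nonzero elements of ℤ_{23} form a cyclic group of order 22.
As gcd(13, 22) = 1, raising to the 13th power is a bijection on this group: if s^13 ≡ t^13 then (st^{−1})^13 = 1, and the only element of order dividing gcd(13, 22) = 1 is 1, so s = t.
With ψ(0) = 0 this makes ψ injective on all of ℤ_{23}, hence bijective (finite equal-size domain and codomain). In particular ψ is surjective.
Since ψ is surjective, we find the preimage of 20. The inverse of x ↦ x^13 on (ℤ_{23})^× is x ↦ x^17, because 13·17 = 221 = 10·22 + 1 ≡ 1 (mod 22) and x^{22} = 1 for x ≠ 0 (Fermat). So ψ⁻¹(20) = 20^17 mod 23.
Repeated squaring mod 23: 20^1 ≡ 20, 20^2 ≡ 20² = 400 ≡ 9, 20^4 ≡ 9² = 81 ≡ 12, 20^8 ≡ 12² = 144 ≡ 6, 20^16 ≡ 6² = 36 ≡ 13. Since 17 = 16 + 1, 20^17 ≡ 13·20: 13·20 = 260 ≡ 7. So 20^17 ≡ 7 (mod 23).
Hence ψ⁻¹(20) = 7.

7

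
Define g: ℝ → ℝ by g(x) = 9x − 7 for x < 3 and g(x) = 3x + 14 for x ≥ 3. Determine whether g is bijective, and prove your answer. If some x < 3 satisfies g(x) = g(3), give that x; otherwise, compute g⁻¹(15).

Both pieces are strictly increasing (slopes 9 and 3), so each is injective on its own interval.
The left piece maps (−∞, 3) onto (−∞, 20); the right piece maps [3, ∞) onto [23, ∞).
The images leave a gap (20 has no preimage), so g is not surjective, hence not bijective.
Because the two images are disjoint, no x < 3 has g(x) = g(3), so we compute g⁻¹(15): 15 lies in (−∞, 20), so solve 9x − 7 = 15: x = (15 + 7)/9 = 22/9.

22/9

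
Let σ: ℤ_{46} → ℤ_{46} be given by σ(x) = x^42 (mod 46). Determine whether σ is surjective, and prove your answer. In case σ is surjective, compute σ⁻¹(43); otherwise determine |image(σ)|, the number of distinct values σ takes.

24

σ(22): Repeated squaring mod 46: 22^1 ≡ 22, 22^2 ≡ 22² = 484 ≡ 24, 22^4 ≡ 24² = 576 ≡ 24, 22^8 ≡ 24² = 576 ≡ 24, 22^16 ≡ 24² = 576 ≡ 24, 22^32 ≡ 24² = 576 ≡ 24. Since 42 = 32 + 8 + 2, 22^42 ≡ 24·24·24: 24·24 = 576 ≡ 24, then 24·24 = 576 ≡ 24. So 22^42 ≡ 24 (mod 46).
σ(24): Repeated squaring mod 46: 24^1 ≡ 24, 24^2 ≡ 24² = 576 ≡ 24, 24^4 ≡ 24² = 576 ≡ 24, 24^8 ≡ 24² = 576 ≡ 24, 24^16 ≡ 24² = 576 ≡ 24, 24^32 ≡ 24² = 576 ≡ 24. Since 42 = 32 + 8 + 2, 24^42 ≡ 24·24·24: 24·24 = 576 ≡ 24, then 24·24 = 576 ≡ 24. So 24^42 ≡ 24 (mod 46).
So σ(22) = σ(24) = 24 while 22 ≠ 24, therefore σ is not injective.
A non-injective map from the 46-element set ℤ_{46} to itself takes at most 45 distinct values, so it cannot be surjective. Hence σ is not surjective.
Since σ is not surjective, we determine |image(σ)|. Computing x^42 mod 46 for each x (by repeated squaring, reducing mod 46 at every step), the values σ(0), σ(1), …, σ(45) are: 0, 1, 6, 41, 36, 35, 16, 31, 32, 25, 26, 27, 4, 3, 2, 9, 8, 39, 12, 13, 18, 29, 24, 23, 24, 29, 18, 13, 12, 39, 8, 9, 2, 3, 4, 27, 26, 25, 32, 31, 16, 35, 36, 41, 6, 1.
The distinct values are {0, 1, 2, 3, 4, 6, 8, 9, 12, 13, 16, 18, 23, 24, 25, 26, 27, 29, 31, 32, 35, 36, 39, 41}; there are 24 of them.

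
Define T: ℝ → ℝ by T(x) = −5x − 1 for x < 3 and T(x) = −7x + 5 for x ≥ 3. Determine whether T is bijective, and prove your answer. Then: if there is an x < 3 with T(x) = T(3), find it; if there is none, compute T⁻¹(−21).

26/7

Both pieces are strictly decreasing (slopes −5 and −7), so each is injective on its own interval.
The left piece maps (−∞, 3) onto (−16, ∞); the right piece maps [3, ∞) onto (−∞, −16].
Since −16 = −16, the images partition ℝ: T is injective and surjective, hence bijective.
Because the two images are disjoint, no x < 3 has T(x) = T(3), so we compute T⁻¹(−21): −21 lies in (−∞, −16], so solve −7x + 5 = −21: x = (−21 − 5)/(−7) = 26/7.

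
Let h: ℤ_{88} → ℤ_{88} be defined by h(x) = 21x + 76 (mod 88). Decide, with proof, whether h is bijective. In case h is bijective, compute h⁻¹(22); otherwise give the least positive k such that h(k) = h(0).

If h(u) = h(v), then 21u ≡ 21v (mod 88). Because gcd(21, 88) = 1, we may cancel 21 to get u ≡ v (mod 88).
We now compute 21⁻¹ mod 88 explicitly. Euclid's algorithm: 88 = 4·21 + 4, 21 = 5·4 + 1; back-substituting gives 1 = 21·21 − 5·88, so 21⁻¹ ≡ 21 (mod 88).
For any y ∈ ℤ_{88}, x = 21(y − 76) mod 88 satisfies h(x) = 21·21(y − 76) + 76 ≡ y (since 21·21 ≡ 1 mod 88). So every y has a preimage.
Thus h is bijective.
Since h is bijective, we find h⁻¹(22): we need 21x ≡ 22 − 76 ≡ 34 (mod 88). Using 21⁻¹ = 21: x ≡ 21·34 = 714 = 8·88 + 10, so x = 10.
Check: h(10) = 21·10 + 76 = 286 = 3·88 + 22 ≡ 22 (mod 88).

10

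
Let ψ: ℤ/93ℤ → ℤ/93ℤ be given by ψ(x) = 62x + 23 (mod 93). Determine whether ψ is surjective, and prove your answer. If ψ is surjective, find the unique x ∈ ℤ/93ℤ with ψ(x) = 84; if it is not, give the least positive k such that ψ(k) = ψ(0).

3

Since gcd(62, 93) = 31, we have 62x ≡ 0 (mod 31) for all x, so ψ(x) ≡ 23 (mod 31).
But 0 ≢ 23 (mod 31), so 0 ∈ ℤ/93ℤ has no preimage. Thus ψ is not surjective.
Since ψ is not surjective, we find the least positive k with ψ(k) = ψ(0): this means 62k ≡ 0 (mod 93), i.e. 93 ∣ 62k. Since gcd(62, 93) = 31, dividing through by 31 this holds exactly when 3 ∣ 2k, and as gcd(2, 3) = 1, exactly when 3 ∣ k.
The smallest positive such k is 3.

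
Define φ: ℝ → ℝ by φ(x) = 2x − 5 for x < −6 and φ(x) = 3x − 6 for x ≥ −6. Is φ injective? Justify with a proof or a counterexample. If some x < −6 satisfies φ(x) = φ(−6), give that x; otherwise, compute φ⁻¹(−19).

-19/2

Both pieces are strictly increasing (slopes 2 and 3), so each is injective on its own interval.
The left piece maps (−∞, −6) onto (−∞, −17); the right piece maps [−6, ∞) onto [−24, ∞).
These images overlap. In particular φ(−6) = −24 (right piece), and solving 2x − 5 = −24 on the left piece gives x = −19/2 < −6.
So φ(−19/2) = φ(−6) with −19/2 ≠ −6, and φ is not injective. This x = −19/2 is the requested value below −6.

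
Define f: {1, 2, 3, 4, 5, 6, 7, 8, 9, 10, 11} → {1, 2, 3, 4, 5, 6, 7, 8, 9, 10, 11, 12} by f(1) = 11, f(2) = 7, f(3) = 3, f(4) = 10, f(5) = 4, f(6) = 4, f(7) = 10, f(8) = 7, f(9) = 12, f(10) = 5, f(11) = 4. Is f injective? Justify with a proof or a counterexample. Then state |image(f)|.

f(5) = 4 = f(6) with 5 ≠ 6, so f is not injective.
The image of f is {3, 4, 5, 7, 10, 11, 12}, which has 7 elements.

7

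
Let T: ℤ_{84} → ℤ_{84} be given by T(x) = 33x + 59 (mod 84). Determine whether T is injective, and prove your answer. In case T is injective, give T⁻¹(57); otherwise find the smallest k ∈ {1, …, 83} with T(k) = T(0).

28

We have gcd(33, 84) = 3 > 1. Taking u = 0 and v = 28: T(0) = 59 and T(28) = 33·28 + 59 = 983 ≡ 59 (mod 84).
So T(0) = T(28) while 0 ≠ 28, therefore T is not injective.
Since T is not injective, we find the least positive k with T(k) = T(0): this means 33k ≡ 0 (mod 84), i.e. 84 ∣ 33k. Since gcd(33, 84) = 3, dividing through by 3 this holds exactly when 28 ∣ 11k, and as gcd(11, 28) = 1, exactly when 28 ∣ k.
The smallest positive such k is 28.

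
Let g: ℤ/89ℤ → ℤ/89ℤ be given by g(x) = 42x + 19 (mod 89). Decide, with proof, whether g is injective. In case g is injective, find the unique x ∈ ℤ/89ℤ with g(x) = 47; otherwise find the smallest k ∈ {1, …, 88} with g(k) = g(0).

If g(x_1) = g(x_2), then 42x_1 ≡ 42x_2 (mod 89). Because gcd(42, 89) = 1, we may cancel 42 to get x_1 ≡ x_2 (mod 89).
Therefore g is injective.
We now compute 42⁻¹ mod 89 explicitly. Euclid's algorithm: 89 = 2·42 + 5, 42 = 8·5 + 2, 5 = 2·2 + 1; back-substituting gives 1 = 53·42 − 25·89, so 42⁻¹ ≡ 53 (mod 89).
Since g is injective, we compute g⁻¹(47): solve 42x + 19 ≡ 47 (mod 89), i.e. 42x ≡ 28 (mod 89).
Multiplying by 42⁻¹ = 53 gives x ≡ 53·28 = 1484 = 16·89 + 60 ≡ 60 (mod 89).
Check: g(60) = 42·60 + 19 = 2539 = 28·89 + 47 ≡ 47 (mod 89).

60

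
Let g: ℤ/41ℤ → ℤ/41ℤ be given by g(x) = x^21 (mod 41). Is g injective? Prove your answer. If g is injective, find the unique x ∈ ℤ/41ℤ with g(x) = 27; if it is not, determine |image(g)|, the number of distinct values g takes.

14

Since 41 is prime, the nonzero elements of ℤ/41ℤ form a cyclic group of order 40.
As gcd(21, 40) = 1, raising to the 21st power is a bijection on this group: if x_1^21 ≡ x_2^21 then (x_1x_2^{−1})^21 = 1, and the only element of order dividing gcd(21, 40) = 1 is 1, so x_1 = x_2.
With g(0) = 0 this makes g injective on all of ℤ/41ℤ, hence bijective (finite equal-size domain and codomain). In particular g is injective.
Since g is injective, we find the preimage of 27. The inverse of x ↦ x^21 on (ℤ/41ℤ)^× is x ↦ x^21, because 21·21 = 441 = 11·40 + 1 ≡ 1 (mod 40) and x^{40} = 1 for x ≠ 0 (Fermat). So g⁻¹(27) = 27^21 mod 41.
Repeated squaring mod 41: 27^1 ≡ 27, 27^2 ≡ 27² = 729 ≡ 32, 27^4 ≡ 32² = 1024 ≡ 40, 27^8 ≡ 40² = 1600 ≡ 1, 27^16 ≡ 1² = 1. Since 21 = 16 + 4 + 1, 27^21 ≡ 1·40·27: 1·40 = 40, then 40·27 = 1080 ≡ 14. So 27^21 ≡ 14 (mod 41).
Hence g⁻¹(27) = 14.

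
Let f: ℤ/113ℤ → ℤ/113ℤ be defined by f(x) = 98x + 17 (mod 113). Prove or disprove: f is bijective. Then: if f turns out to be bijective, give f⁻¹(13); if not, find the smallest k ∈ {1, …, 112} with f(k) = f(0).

Suppose f(u) = f(v) in ℤ/113ℤ. Then 98u + 17 ≡ 98v + 17 (mod 113), thus 98(u − v) ≡ 0 (mod 113).
Since gcd(98, 113) = 1, 98 is invertible modulo 113, therefore u − v ≡ 0 (mod 113), i.e. u = v.
We now compute 98⁻¹ mod 113 explicitly. Euclid's algorithm: 113 = 1·98 + 15, 98 = 6·15 + 8, 15 = 1·8 + 7, 8 = 1·7 + 1; back-substituting gives 1 = 15·98 − 13·113, so 98⁻¹ ≡ 15 (mod 113).
For any y ∈ ℤ/113ℤ, x = 15(y − 17) mod 113 satisfies f(x) = 98·15(y − 17) + 17 ≡ y (since 98·15 ≡ 1 mod 113). So every y has a preimage.
Therefore f is bijective.
Since f is bijective, we compute f⁻¹(13): solve 98x + 17 ≡ 13 (mod 113), i.e. 98x ≡ 109 (mod 113).
Multiplying by 98⁻¹ = 15 gives x ≡ 15·109 = 1635 = 14·113 + 53 ≡ 53 (mod 113).
Check: f(53) = 98·53 + 17 = 5211 = 46·113 + 13 ≡ 13 (mod 113).

53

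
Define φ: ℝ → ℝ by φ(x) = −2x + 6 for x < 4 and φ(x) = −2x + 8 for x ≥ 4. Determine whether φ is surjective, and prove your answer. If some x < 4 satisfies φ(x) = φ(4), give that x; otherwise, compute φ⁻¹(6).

3

Both pieces are strictly decreasing (slopes −2 and −2), so each is injective on its own interval.
The left piece maps (−∞, 4) onto (−2, ∞); the right piece maps [4, ∞) onto (−∞, 0].
The union (−2, ∞) ∪ (−∞, 0] covers ℝ, so φ is surjective.
For the follow-up: the images overlap, so an x < 4 with φ(x) = φ(4) exists. φ(4) = 0; solving −2x + 6 = 0 for x < 4 gives x = (0 − 6)/(−2) = 3.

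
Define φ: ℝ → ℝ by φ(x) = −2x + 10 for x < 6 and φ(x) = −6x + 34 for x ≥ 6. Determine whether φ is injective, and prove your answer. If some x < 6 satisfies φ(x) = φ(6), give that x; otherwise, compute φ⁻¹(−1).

Both pieces are strictly decreasing (slopes −2 and −6), so each is injective on its own interval.
The left piece maps (−∞, 6) onto (−2, ∞); the right piece maps [6, ∞) onto (−∞, −2].
These images are disjoint, so no value is attained by both pieces. Therefore φ is injective.
Because the two images are disjoint, no x < 6 has φ(x) = φ(6), so we compute φ⁻¹(−1): −1 lies in (−2, ∞), so solve −2x + 10 = −1: x = (−1 − 10)/(−2) = 11/2.

11/2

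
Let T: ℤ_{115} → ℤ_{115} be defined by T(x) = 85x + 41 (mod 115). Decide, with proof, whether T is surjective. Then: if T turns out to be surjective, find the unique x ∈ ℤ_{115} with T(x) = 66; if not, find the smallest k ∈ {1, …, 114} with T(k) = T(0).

23

Since gcd(85, 115) = 5, we have 85x ≡ 0 (mod 5) for all x, so T(x) ≡ 1 (mod 5).
But 0 ≢ 1 (mod 5), so 0 ∈ ℤ_{115} has no preimage. Thus T is not surjective.
Since T is not surjective, we find the least positive k with T(k) = T(0): this means 85k ≡ 0 (mod 115), i.e. 115 ∣ 85k. Since gcd(85, 115) = 5, dividing through by 5 this holds exactly when 23 ∣ 17k, and as gcd(17, 23) = 1, exactly when 23 ∣ k.
The smallest positive such k is 23.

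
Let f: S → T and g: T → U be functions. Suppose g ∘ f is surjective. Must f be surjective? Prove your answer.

No. Take S = {0, 1, 2}, T = {0, 1, 2, 3, 4, 5}, U = {0}, f(a) = 0 for every a ∈ S, and g(b) = 0 for every b ∈ T.
Then g ∘ f is surjective onto {0}, but 5 ∈ T has no preimage under f, so f is not surjective.

not surjective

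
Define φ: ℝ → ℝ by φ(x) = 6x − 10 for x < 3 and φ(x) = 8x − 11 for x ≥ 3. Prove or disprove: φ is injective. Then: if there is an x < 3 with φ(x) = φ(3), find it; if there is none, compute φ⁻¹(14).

Both pieces are strictly increasing (slopes 6 and 8), so each is injective on its own interval.
The left piece maps (−∞, 3) onto (−∞, 8); the right piece maps [3, ∞) onto [13, ∞).
These images are disjoint, so no value is attained by both pieces. Therefore φ is injective.
Because the two images are disjoint, no x < 3 has φ(x) = φ(3), so we compute φ⁻¹(14): 14 lies in [13, ∞), so solve 8x − 11 = 14: x = (14 + 11)/8 = 25/8.

25/8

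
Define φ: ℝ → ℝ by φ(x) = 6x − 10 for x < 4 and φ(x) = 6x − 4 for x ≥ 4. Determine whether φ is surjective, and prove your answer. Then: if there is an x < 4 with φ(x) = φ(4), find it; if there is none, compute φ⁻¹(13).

Both pieces are strictly increasing (slopes 6 and 6), so each is injective on its own interval.
The left piece maps (−∞, 4) onto (−∞, 14); the right piece maps [4, ∞) onto [20, ∞).
The union (−∞, 14) ∪ [20, ∞) omits the interval between 14 and 20; in particular 14 has no preimage. So φ is not surjective.
Because the two images are disjoint, no x < 4 has φ(x) = φ(4), so we compute φ⁻¹(13): 13 lies in (−∞, 14), so solve 6x − 10 = 13: x = (13 + 10)/6 = 23/6.

23/6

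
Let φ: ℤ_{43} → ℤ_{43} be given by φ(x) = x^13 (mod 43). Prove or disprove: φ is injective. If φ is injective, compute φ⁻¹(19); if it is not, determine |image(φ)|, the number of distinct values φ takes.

Since 43 is prime, the nonzero elements of ℤ_{43} form a cyclic group of order 42.
As gcd(13, 42) = 1, raising to the 13th power is a bijection on this group: if x_1^13 ≡ x_2^13 then (x_1x_2^{−1})^13 = 1, and the only element of order dividing gcd(13, 42) = 1 is 1, so x_1 = x_2.
With φ(0) = 0 this makes φ injective on all of ℤ_{43}, hence bijective (finite equal-size domain and codomain). In particular φ is injective.
Since φ is injective, we find the preimage of 19. The inverse of x ↦ x^13 on (ℤ_{43})^× is x ↦ x^13, because 13·13 = 169 = 4·42 + 1 ≡ 1 (mod 42) and x^{42} = 1 for x ≠ 0 (Fermat). So φ⁻¹(19) = 19^13 mod 43.
Repeated squaring mod 43: 19^1 ≡ 19, 19^2 ≡ 19² = 361 ≡ 17, 19^4 ≡ 17² = 289 ≡ 31, 19^8 ≡ 31² = 961 ≡ 15. Since 13 = 8 + 4 + 1, 19^13 ≡ 15·31·19: 15·31 = 465 ≡ 35, then 35·19 = 665 ≡ 20. So 19^13 ≡ 20 (mod 43).
Hence φ⁻¹(19) = 20.

20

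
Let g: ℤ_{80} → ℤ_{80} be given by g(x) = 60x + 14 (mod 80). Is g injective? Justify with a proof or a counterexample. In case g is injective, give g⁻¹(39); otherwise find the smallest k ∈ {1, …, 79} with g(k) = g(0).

We have gcd(60, 80) = 20 > 1. Taking a = 0 and b = 4: g(0) = 14 and g(4) = 60·4 + 14 = 254 ≡ 14 (mod 80).
So g(0) = g(4) while 0 ≠ 4, hence g is not injective.
Since g is not injective, we find the least positive k with g(k) = g(0): this means 60k ≡ 0 (mod 80), i.e. 80 ∣ 60k. Since gcd(60, 80) = 20, dividing through by 20 this holds exactly when 4 ∣ 3k, and as gcd(3, 4) = 1, exactly when 4 ∣ k.
The smallest positive such k is 4.

4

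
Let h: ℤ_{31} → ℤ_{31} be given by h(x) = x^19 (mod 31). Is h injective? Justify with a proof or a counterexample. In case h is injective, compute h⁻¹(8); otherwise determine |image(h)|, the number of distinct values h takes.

4

Since 31 is prime, the nonzero elements of ℤ_{31} form a cyclic group of order 30.
As gcd(19, 30) = 1, raising to the 19th power is a bijection on this group: if s^19 ≡ t^19 then (st^{−1})^19 = 1, and the only element of order dividing gcd(19, 30) = 1 is 1, so s = t.
With h(0) = 0 this makes h injective on all of ℤ_{31}, hence bijective (finite equal-size domain and codomain). In particular h is injective.
Since h is injective, we find the preimage of 8. The inverse of x ↦ x^19 on (ℤ_{31})^× is x ↦ x^19, because 19·19 = 361 = 12·30 + 1 ≡ 1 (mod 30) and x^{30} = 1 for x ≠ 0 (Fermat). So h⁻¹(8) = 8^19 mod 31.
Repeated squaring mod 31: 8^1 ≡ 8, 8^2 ≡ 8² = 64 ≡ 2, 8^4 ≡ 2² = 4, 8^8 ≡ 4² = 16, 8^16 ≡ 16² = 256 ≡ 8. Since 19 = 16 + 2 + 1, 8^19 ≡ 8·2·8: 8·2 = 16, then 16·8 = 128 ≡ 4. So 8^19 ≡ 4 (mod 31).
Hence h⁻¹(8) = 4.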